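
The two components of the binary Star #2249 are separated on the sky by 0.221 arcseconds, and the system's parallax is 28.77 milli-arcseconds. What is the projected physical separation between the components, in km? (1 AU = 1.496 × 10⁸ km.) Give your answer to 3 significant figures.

1.15 × 10^9 km

d = 1/p = 1/0.02877″ = 34.758 pc.
At distance d (pc), an angle of θ arcsec spans θ·d AU: s = 0.221 × 34.758 = 7.6815 AU.
= 7.6815 × 1.496 × 10⁸ km = 1.1492 × 10^9 km.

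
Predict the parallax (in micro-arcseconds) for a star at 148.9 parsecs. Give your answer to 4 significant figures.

p = 1/d = 1/148.9 = 0.0067159 arcsec.
= 0.0067159 × 10⁶ = 6715.9 μas.

6716 μas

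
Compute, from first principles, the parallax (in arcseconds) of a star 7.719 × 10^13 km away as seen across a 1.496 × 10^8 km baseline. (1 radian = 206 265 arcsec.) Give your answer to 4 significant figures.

0.3998 arcsec

θ ≈ B/d = (1.496 × 10^8) / (7.719 × 10^13) = 1.9381 × 10^-6 rad.
In arcseconds: 1.9381 × 10^-6 × 206265 = 0.39976″.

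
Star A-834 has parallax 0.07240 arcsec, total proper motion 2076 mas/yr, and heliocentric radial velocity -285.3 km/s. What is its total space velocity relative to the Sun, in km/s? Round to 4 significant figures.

d = 1/p = 1/0.07240″ = 13.812 pc.
μ = 2076 mas/yr = 2.076 ″/yr.
v_t = 4.740 μ d = 4.740 × 2.076 × 13.812 = 135.91 km/s.
v = √(v_r² + v_t²) = √((-285.3)² + 135.91²) = √99867.6 = 316.02 km/s.

316.0 km/s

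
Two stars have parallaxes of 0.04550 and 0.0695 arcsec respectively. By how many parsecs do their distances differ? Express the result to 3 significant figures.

d_A = 1/0.04550″ = 21.978 pc; d_B = 1/0.06950″ = 14.388 pc.
|d_B − d_A| = |14.388 − 21.978| = 7.59 pc.

7.59 pc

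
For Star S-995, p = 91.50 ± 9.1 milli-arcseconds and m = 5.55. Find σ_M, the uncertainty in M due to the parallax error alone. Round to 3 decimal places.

σ_M = 0.216 mag

M = m − 5 log₁₀ d + 5 = m + 5 log₁₀ p + 5, so ∂M/∂p = 5/(p ln 10).
σ_M = (5/ln 10) · (σ_p/p) = 2.1715 × 9.1/91.50 = 2.1715 × 0.099454 = 0.21596.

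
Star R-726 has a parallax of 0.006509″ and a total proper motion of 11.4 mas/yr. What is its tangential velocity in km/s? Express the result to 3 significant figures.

d = 1/p = 1/0.006509″ = 153.63 pc.
μ = 11.4 mas/yr = 0.0114 ″/yr.
v_t = 4.74 × μ × d = 4.74 × 0.0114 × 153.63 = 8.3016 km/s.

8.30 km/s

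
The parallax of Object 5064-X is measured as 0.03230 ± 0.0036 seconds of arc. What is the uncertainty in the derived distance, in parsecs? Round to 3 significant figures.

3.45 pc

d = 1/p, so σ_d = σ_p / p².
σ_d = 0.00360 / (0.03230)² = 0.00360 / 0.0010433 = 3.4506 pc.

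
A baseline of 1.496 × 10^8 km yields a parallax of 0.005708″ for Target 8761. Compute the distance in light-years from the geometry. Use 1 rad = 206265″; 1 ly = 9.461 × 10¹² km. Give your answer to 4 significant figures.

θ = 0.005708″ = 0.005708/206265 = 2.7673 × 10^-8 rad.
d = B/θ = (1.496 × 10^8) / (2.7673 × 10^-8) = 5.4060 × 10^15 km = (5.4060 × 10^15) / (9.461 × 10^12) ly = 571.4 ly.

571.4 ly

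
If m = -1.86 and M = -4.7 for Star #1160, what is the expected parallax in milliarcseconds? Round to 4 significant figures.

m − M = -1.86 − (-4.7) = 2.84.
d = 10^((m−M)/5 + 1) = 10^1.568 = 36.983 pc.
p = 1/d = 1/36.983 = 0.027039 arcsec = 27.039 mas.

27.04 mas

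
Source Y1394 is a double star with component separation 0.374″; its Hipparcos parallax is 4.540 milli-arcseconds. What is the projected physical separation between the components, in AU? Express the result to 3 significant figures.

82.4 AU

d = 1/p = 1/0.004540″ = 220.26 pc.
At distance d (pc), an angle of θ arcsec spans θ·d AU: s = 0.374 × 220.26 = 82.377 AU.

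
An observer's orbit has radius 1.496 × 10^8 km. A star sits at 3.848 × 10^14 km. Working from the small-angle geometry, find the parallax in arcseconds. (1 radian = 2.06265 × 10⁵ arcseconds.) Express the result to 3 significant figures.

0.0802 arcsec

θ ≈ B/d = (1.496 × 10^8) / (3.848 × 10^14) = 3.8877 × 10^-7 rad.
In arcseconds: 3.8877 × 10^-7 × 206265 = 0.08019″.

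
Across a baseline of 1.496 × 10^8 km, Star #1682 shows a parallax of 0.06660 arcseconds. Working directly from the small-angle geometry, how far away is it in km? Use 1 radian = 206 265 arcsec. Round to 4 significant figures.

4.633 × 10^14 km

θ = 0.06660″ = 0.06660/206265 = 3.2289 × 10^-7 rad.
d = B/θ = (1.496 × 10^8) / (3.2289 × 10^-7) = 4.6332 × 10^14 km.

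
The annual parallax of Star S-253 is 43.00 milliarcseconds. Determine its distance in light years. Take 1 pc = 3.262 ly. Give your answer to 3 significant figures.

75.9 light years

p = 43.00 milliarcseconds = 0.04300 arcsec.
d = 1/p = 1/0.04300 = 23.256 pc.
In light-years: 23.256 × 3.262 = 75.861 ly.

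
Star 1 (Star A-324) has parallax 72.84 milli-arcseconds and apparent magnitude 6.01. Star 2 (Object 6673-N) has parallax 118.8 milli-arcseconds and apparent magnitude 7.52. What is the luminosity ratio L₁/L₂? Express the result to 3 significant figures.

d₁ = 1/p₁ = 1/0.07284″ = 13.729 pc; d₂ = 1/p₂ = 1/0.1188″ = 8.4175 pc.
M₁ = m₁ − 5 log₁₀ d₁ + 5 = 6.01 − 5.6882 + 5 = 5.3218.
M₂ = 7.52 − 4.6259 + 5 = 7.8941.
L₁/L₂ = 10^(0.4(M₂ − M₁)) = 10^(0.4 × 2.5723) = 10^1.02892 = 10.689.

L₁/L₂ = 10.7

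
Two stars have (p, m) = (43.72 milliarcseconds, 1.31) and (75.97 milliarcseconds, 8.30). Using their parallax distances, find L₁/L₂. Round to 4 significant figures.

d₁ = 1/p₁ = 1/0.04372″ = 22.873 pc; d₂ = 1/p₂ = 1/0.07597″ = 13.163 pc.
M₁ = m₁ − 5 log₁₀ d₁ + 5 = 1.31 − 6.7966 + 5 = -0.4866.
M₂ = 8.30 − 5.5968 + 5 = 7.7032.
L₁/L₂ = 10^(0.4(M₂ − M₁)) = 10^(0.4 × 8.1898) = 10^3.27592 = 1887.6.

L₁/L₂ = 1888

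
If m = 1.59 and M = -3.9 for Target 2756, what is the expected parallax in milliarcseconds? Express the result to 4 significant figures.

m − M = 1.59 − (-3.9) = 5.49.
d = 10^((m−M)/5 + 1) = 10^2.098 = 125.31 pc.
p = 1/d = 1/125.31 = 0.0079802 arcsec = 7.9802 mas.

7.980 mas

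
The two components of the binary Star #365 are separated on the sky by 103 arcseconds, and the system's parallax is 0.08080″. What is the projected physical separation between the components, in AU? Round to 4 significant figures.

d = 1/p = 1/0.08080″ = 12.376 pc.
At distance d (pc), an angle of θ arcsec spans θ·d AU: s = 103 × 12.376 = 1274.7 AU.

1275 AU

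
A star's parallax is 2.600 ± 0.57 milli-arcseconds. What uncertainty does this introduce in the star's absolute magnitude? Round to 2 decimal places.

M = m − 5 log₁₀ d + 5 = m + 5 log₁₀ p + 5, so ∂M/∂p = 5/(p ln 10).
σ_M = (5/ln 10) · (σ_p/p) = 2.1715 × 0.57/2.600 = 2.1715 × 0.21923 = 0.47606.

σ_M = 0.48 mag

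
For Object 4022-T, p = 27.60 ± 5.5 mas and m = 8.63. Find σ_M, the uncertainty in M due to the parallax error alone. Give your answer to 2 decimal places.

M = m − 5 log₁₀ d + 5 = m + 5 log₁₀ p + 5, so ∂M/∂p = 5/(p ln 10).
σ_M = (5/ln 10) · (σ_p/p) = 2.1715 × 5.5/27.60 = 2.1715 × 0.19928 = 0.43274.

σ_M = 0.43 mag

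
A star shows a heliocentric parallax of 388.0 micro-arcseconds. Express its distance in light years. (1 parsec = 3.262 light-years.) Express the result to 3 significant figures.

8410 light years

p = 388.0 micro-arcseconds = 0.0003880 arcsec.
d = 1/p = 1/0.0003880 = 2577.3 pc.
In light-years: 2577.3 × 3.262 = 8407.2 ly.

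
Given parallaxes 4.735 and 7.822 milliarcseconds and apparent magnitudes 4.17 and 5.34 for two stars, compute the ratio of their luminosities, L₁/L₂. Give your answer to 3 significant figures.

L₁/L₂ = 8.02

d₁ = 1/p₁ = 1/0.004735″ = 211.19 pc; d₂ = 1/p₂ = 1/0.007822″ = 127.84 pc.
M₁ = m₁ − 5 log₁₀ d₁ + 5 = 4.17 − 11.6234 + 5 = -2.4534.
M₂ = 5.34 − 10.5333 + 5 = -0.1933.
L₁/L₂ = 10^(0.4(M₂ − M₁)) = 10^(0.4 × 2.2601) = 10^0.90404 = 8.0175.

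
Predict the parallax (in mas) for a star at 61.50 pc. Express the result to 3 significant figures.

p = 1/d = 1/61.5 = 0.01626 arcsec.
= 0.01626 × 1000 = 16.26 mas.

16.3 mas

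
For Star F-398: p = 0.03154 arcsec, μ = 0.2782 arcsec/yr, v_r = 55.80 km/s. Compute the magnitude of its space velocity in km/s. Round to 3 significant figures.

69.7 km/s

d = 1/p = 1/0.03154″ = 31.706 pc.
v_t = 4.740 μ d = 4.740 × 0.2782 × 31.706 = 41.81 km/s.
v = √(v_r² + v_t²) = √(55.80² + 41.81²) = √4861.72 = 69.726 km/s.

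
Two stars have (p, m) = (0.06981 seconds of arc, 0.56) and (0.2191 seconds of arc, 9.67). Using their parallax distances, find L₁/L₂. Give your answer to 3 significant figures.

d₁ = 1/p₁ = 1/0.06981″ = 14.325 pc; d₂ = 1/p₂ = 1/0.2191″ = 4.5641 pc.
M₁ = m₁ − 5 log₁₀ d₁ + 5 = 0.56 − 5.7805 + 5 = -0.2205.
M₂ = 9.67 − 3.2968 + 5 = 11.3732.
L₁/L₂ = 10^(0.4(M₂ − M₁)) = 10^(0.4 × 11.5937) = 10^4.63748 = 43399.

L₁/L₂ = 43400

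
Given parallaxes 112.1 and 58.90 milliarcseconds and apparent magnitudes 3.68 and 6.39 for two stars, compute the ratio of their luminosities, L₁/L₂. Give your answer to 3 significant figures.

L₁/L₂ = 3.35

d₁ = 1/p₁ = 1/0.1121″ = 8.9206 pc; d₂ = 1/p₂ = 1/0.05890″ = 16.978 pc.
M₁ = m₁ − 5 log₁₀ d₁ + 5 = 3.68 − 4.7520 + 5 = 3.9280.
M₂ = 6.39 − 6.1494 + 5 = 5.2406.
L₁/L₂ = 10^(0.4(M₂ − M₁)) = 10^(0.4 × 1.3126) = 10^0.52504 = 3.35.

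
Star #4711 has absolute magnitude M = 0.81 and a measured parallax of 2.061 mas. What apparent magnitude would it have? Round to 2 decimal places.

m = 9.24

d = 1/p = 1/0.002061″ = 485.2 pc.
m − M = 5 log₁₀ d − 5 = 5 log₁₀(485.2) − 5 = 13.4296 − 5 = 8.4296.
m = M + (m − M) = 0.81 + 8.4296 = 9.24.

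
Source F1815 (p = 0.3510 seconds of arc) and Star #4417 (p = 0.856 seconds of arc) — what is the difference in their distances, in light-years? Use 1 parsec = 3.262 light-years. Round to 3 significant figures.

d_A = 1/0.3510″ = 2.849 pc; d_B = 1/0.8560″ = 1.1682 pc.
|d_B − d_A| = |1.1682 − 2.849| = 1.6808 pc = 1.6808 × 3.262 ly = 5.4828 ly.

5.48 ly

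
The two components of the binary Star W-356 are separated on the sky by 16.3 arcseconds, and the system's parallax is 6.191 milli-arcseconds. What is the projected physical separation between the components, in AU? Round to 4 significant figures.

d = 1/p = 1/0.006191″ = 161.52 pc.
At distance d (pc), an angle of θ arcsec spans θ·d AU: s = 16.3 × 161.52 = 2632.8 AU.

2633 AU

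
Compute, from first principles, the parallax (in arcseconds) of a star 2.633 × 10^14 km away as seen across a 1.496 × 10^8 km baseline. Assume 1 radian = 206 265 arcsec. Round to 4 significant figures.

0.1172 arcsec

θ ≈ B/d = (1.496 × 10^8) / (2.633 × 10^14) = 5.6817 × 10^-7 rad.
In arcseconds: 5.6817 × 10^-7 × 206265 = 0.11719″.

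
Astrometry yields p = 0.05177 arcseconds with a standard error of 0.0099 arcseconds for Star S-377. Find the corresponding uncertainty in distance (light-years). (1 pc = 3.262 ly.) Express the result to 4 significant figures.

d = 1/p, so σ_d = σ_p / p².
σ_d = 0.00990 / (0.05177)² = 0.00990 / 0.0026801 = 3.6939 pc = 3.6939 × 3.262 ly = 12.05 ly.

12.05 ly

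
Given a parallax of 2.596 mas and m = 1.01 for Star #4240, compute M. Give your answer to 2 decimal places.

d = 1/p = 1/0.002596″ = 385.21 pc.
m − M = 5 log₁₀(385.21) − 5 = 12.9285 − 5 = 7.9285.
M = m − (m − M) = 1.01 − 7.9285 = -6.92.

M = -6.92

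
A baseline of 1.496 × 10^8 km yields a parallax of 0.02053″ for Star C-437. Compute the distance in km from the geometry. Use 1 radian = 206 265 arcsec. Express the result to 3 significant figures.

θ = 0.02053″ = 0.02053/206265 = 9.9532 × 10^-8 rad.
d = B/θ = (1.496 × 10^8) / (9.9532 × 10^-8) = 1.5030 × 10^15 km.

1.50 × 10^15 km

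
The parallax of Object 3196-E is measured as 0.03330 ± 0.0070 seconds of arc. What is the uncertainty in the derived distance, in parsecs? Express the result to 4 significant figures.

d = 1/p, so σ_d = σ_p / p².
σ_d = 0.00700 / (0.03330)² = 0.00700 / 0.0011089 = 6.3126 pc.

6.313 pc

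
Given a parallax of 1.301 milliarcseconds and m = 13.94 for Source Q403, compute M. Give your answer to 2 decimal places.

M = 4.51

d = 1/p = 1/0.001301″ = 768.64 pc.
m − M = 5 log₁₀(768.64) − 5 = 14.4286 − 5 = 9.4286.
M = m − (m − M) = 13.94 − 9.4286 = 4.51.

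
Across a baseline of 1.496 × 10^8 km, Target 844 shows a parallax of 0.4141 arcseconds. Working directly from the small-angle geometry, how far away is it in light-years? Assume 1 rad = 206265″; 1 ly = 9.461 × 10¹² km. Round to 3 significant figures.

θ = 0.4141″ = 0.4141/206265 = 2.0076 × 10^-6 rad.
d = B/θ = (1.496 × 10^8) / (2.0076 × 10^-6) = 7.4517 × 10^13 km = (7.4517 × 10^13) / (9.461 × 10^12) ly = 7.8762 ly.

7.88 ly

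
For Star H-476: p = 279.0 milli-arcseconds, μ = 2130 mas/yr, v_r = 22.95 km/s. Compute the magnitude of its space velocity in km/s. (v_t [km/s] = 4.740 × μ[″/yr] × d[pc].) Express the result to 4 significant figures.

42.85 km/s

d = 1/p = 1/0.2790″ = 3.5842 pc.
μ = 2130 mas/yr = 2.130 ″/yr.
v_t = 4.740 μ d = 4.740 × 2.130 × 3.5842 = 36.187 km/s.
v = √(v_r² + v_t²) = √(22.95² + 36.187²) = √1836.2 = 42.851 km/s.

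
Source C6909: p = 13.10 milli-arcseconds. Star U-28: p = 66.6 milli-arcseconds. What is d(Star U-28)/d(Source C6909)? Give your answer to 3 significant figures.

0.197

Since d = 1/p, d_B/d_A = p_A/p_B.
= 13.10 / 66.6 = 0.1967.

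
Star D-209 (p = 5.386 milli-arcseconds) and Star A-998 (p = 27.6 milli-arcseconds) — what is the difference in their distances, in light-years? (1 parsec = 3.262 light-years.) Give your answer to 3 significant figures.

d_A = 1/0.005386″ = 185.67 pc; d_B = 1/0.02760″ = 36.232 pc.
|d_B − d_A| = |36.232 − 185.67| = 149.44 pc = 149.44 × 3.262 ly = 487.47 ly.

487 ly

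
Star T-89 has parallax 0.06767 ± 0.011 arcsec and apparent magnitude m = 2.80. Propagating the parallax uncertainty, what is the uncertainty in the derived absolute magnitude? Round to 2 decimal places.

M = m − 5 log₁₀ d + 5 = m + 5 log₁₀ p + 5, so ∂M/∂p = 5/(p ln 10).
σ_M = (5/ln 10) · (σ_p/p) = 2.1715 × 0.011/0.06767 = 2.1715 × 0.16255 = 0.35298.

σ_M = 0.35 mag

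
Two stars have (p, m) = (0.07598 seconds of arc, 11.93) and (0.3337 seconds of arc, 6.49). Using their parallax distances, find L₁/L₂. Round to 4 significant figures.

L₁/L₂ = 0.1286

d₁ = 1/p₁ = 1/0.07598″ = 13.161 pc; d₂ = 1/p₂ = 1/0.3337″ = 2.9967 pc.
M₁ = m₁ − 5 log₁₀ d₁ + 5 = 11.93 − 5.5964 + 5 = 11.3336.
M₂ = 6.49 − 2.3832 + 5 = 9.1068.
L₁/L₂ = 10^(0.4(M₂ − M₁)) = 10^(0.4 × (-2.2268)) = 10^(-0.89072) = 0.12861.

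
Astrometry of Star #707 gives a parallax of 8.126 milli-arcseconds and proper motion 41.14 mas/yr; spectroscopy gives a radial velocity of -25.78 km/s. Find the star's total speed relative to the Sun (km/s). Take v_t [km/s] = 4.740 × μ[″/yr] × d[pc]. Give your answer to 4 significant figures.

35.22 km/s

d = 1/p = 1/0.008126″ = 123.06 pc.
μ = 41.14 mas/yr = 0.04114 ″/yr.
v_t = 4.740 μ d = 4.740 × 0.04114 × 123.06 = 23.997 km/s.
v = √(v_r² + v_t²) = √((-25.78)² + 23.997²) = √1240.46 = 35.22 km/s.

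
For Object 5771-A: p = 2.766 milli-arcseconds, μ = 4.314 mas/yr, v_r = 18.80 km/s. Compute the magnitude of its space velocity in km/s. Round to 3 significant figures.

20.2 km/s

d = 1/p = 1/0.002766″ = 361.53 pc.
μ = 4.314 mas/yr = 0.004314 ″/yr.
v_t = 4.740 μ d = 4.740 × 0.004314 × 361.53 = 7.3927 km/s.
v = √(v_r² + v_t²) = √(18.80² + 7.3927²) = √408.092 = 20.201 km/s.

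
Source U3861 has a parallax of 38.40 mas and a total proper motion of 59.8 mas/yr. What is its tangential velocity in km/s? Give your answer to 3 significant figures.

d = 1/p = 1/0.03840″ = 26.042 pc.
μ = 59.8 mas/yr = 0.0598 ″/yr.
v_t = 4.74 × μ × d = 4.74 × 0.0598 × 26.042 = 7.3817 km/s.

7.38 km/s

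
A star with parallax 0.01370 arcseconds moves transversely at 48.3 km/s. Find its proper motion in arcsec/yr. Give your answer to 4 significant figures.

0.1396 arcsec/yr

d = 1/p = 1/0.01370″ = 72.993 pc.
μ = v_t / (4.74 d) = 48.3 / (4.74 × 72.993) = 48.3 / 345.99 = 0.1396 ″/yr.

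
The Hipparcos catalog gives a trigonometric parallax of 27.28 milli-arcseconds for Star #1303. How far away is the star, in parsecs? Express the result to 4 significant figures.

36.66 pc

p = 27.28 milli-arcseconds = 0.02728 arcsec.
d = 1/p = 1/0.02728 = 36.657 pc.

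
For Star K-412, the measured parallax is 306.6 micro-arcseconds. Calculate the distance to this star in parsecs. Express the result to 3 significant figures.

3260 pc

p = 306.6 micro-arcseconds = 0.0003066 arcsec.
d = 1/p = 1/0.0003066 = 3261.6 pc.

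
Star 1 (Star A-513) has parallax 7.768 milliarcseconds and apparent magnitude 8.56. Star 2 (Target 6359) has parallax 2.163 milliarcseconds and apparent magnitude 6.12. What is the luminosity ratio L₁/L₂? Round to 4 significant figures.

d₁ = 1/p₁ = 1/0.007768″ = 128.73 pc; d₂ = 1/p₂ = 1/0.002163″ = 462.32 pc.
M₁ = m₁ − 5 log₁₀ d₁ + 5 = 8.56 − 10.5484 + 5 = 3.0116.
M₂ = 6.12 − 13.3247 + 5 = -2.2047.
L₁/L₂ = 10^(0.4(M₂ − M₁)) = 10^(0.4 × (-5.2163)) = 10^(-2.08652) = 0.0081937.

L₁/L₂ = 0.008194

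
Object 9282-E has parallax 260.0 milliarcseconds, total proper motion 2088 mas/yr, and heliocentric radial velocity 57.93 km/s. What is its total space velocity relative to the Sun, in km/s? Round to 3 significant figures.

69.3 km/s

d = 1/p = 1/0.2600″ = 3.8462 pc.
μ = 2088 mas/yr = 2.088 ″/yr.
v_t = 4.740 μ d = 4.740 × 2.088 × 3.8462 = 38.066 km/s.
v = √(v_r² + v_t²) = √(57.93² + 38.066²) = √4804.91 = 69.317 km/s.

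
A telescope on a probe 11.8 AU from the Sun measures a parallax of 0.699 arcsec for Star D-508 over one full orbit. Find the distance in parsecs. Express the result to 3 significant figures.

With baseline B (in AU) and parallax p (in arcsec), d = B/p parsecs.
d = 11.8 / 0.699 = 16.881 pc.

16.9 pc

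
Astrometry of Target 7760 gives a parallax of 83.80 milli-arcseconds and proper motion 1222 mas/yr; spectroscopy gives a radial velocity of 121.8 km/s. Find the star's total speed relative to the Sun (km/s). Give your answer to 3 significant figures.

d = 1/p = 1/0.08380″ = 11.933 pc.
μ = 1222 mas/yr = 1.222 ″/yr.
v_t = 4.740 μ d = 4.740 × 1.222 × 11.933 = 69.119 km/s.
v = √(v_r² + v_t²) = √(121.8² + 69.119²) = √19612.7 = 140.05 km/s.

140 km/s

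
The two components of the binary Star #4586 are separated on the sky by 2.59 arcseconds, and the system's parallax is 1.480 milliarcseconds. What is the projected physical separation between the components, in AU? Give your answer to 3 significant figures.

d = 1/p = 1/0.001480″ = 675.68 pc.
At distance d (pc), an angle of θ arcsec spans θ·d AU: s = 2.59 × 675.68 = 1750 AU.

1750 AU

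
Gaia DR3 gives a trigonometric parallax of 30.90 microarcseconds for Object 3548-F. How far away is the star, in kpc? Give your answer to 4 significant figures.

p = 30.90 microarcseconds = 0.00003090 arcsec.
d = 1/p = 1/0.00003090 = 32362 pc.
= 32.362 kpc.

32.36 kpc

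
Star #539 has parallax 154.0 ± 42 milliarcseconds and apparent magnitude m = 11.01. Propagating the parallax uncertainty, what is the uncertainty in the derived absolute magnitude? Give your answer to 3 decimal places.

M = m − 5 log₁₀ d + 5 = m + 5 log₁₀ p + 5, so ∂M/∂p = 5/(p ln 10).
σ_M = (5/ln 10) · (σ_p/p) = 2.1715 × 42/154.0 = 2.1715 × 0.27273 = 0.59223.

σ_M = 0.592 mag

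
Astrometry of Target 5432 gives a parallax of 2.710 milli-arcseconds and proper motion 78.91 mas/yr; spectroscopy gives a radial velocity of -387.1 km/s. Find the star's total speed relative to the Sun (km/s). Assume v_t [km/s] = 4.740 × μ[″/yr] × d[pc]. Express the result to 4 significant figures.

d = 1/p = 1/0.002710″ = 369 pc.
μ = 78.91 mas/yr = 0.07891 ″/yr.
v_t = 4.740 μ d = 4.740 × 0.07891 × 369 = 138.02 km/s.
v = √(v_r² + v_t²) = √((-387.1)² + 138.02²) = √168896 = 410.97 km/s.

411.0 km/s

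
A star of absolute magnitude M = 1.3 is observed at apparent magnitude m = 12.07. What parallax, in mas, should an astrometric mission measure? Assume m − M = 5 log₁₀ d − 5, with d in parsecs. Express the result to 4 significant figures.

m − M = 12.07 − 1.3 = 10.77.
d = 10^((m−M)/5 + 1) = 10^3.154 = 1425.6 pc.
p = 1/d = 1/1425.6 = 0.00070146 arcsec = 0.70146 mas.

0.7015 mas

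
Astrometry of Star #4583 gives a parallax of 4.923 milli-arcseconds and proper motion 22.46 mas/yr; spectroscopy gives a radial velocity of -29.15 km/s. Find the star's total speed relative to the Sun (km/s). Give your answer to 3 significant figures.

d = 1/p = 1/0.004923″ = 203.13 pc.
μ = 22.46 mas/yr = 0.02246 ″/yr.
v_t = 4.740 μ d = 4.740 × 0.02246 × 203.13 = 21.625 km/s.
v = √(v_r² + v_t²) = √((-29.15)² + 21.625²) = √1317.36 = 36.295 km/s.

36.3 km/s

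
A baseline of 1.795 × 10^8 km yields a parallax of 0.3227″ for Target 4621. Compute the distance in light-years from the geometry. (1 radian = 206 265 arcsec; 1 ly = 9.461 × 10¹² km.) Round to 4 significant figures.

θ = 0.3227″ = 0.3227/206265 = 1.5645 × 10^-6 rad.
d = B/θ = (1.795 × 10^8) / (1.5645 × 10^-6) = 1.1473 × 10^14 km = (1.1473 × 10^14) / (9.461 × 10^12) ly = 12.127 ly.

12.13 ly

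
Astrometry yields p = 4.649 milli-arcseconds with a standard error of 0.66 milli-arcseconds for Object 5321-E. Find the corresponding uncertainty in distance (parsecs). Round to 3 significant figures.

30.5 pc

d = 1/p, so σ_d = σ_p / p².
σ_d = 0.000660 / (0.004649)² = 0.000660 / 0.000021613 = 30.537 pc.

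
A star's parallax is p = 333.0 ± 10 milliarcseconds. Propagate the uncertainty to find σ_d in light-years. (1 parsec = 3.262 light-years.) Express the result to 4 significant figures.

d = 1/p, so σ_d = σ_p / p².
σ_d = 0.0100 / (0.3330)² = 0.0100 / 0.11089 = 0.090179 pc = 0.090179 × 3.262 ly = 0.29416 ly.

0.2942 ly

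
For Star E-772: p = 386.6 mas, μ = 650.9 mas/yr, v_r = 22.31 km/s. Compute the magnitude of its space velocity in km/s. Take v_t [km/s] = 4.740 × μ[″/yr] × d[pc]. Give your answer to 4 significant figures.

23.69 km/s

d = 1/p = 1/0.3866″ = 2.5867 pc.
μ = 650.9 mas/yr = 0.6509 ″/yr.
v_t = 4.740 μ d = 4.740 × 0.6509 × 2.5867 = 7.9807 km/s.
v = √(v_r² + v_t²) = √(22.31² + 7.9807²) = √561.428 = 23.694 km/s.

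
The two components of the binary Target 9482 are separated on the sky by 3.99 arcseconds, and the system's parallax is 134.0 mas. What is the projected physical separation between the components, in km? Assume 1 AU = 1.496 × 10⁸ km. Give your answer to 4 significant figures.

4.455 × 10^9 km

d = 1/p = 1/0.1340″ = 7.4627 pc.
At distance d (pc), an angle of θ arcsec spans θ·d AU: s = 3.99 × 7.4627 = 29.776 AU.
= 29.776 × 1.496 × 10⁸ km = 4.4545 × 10^9 km.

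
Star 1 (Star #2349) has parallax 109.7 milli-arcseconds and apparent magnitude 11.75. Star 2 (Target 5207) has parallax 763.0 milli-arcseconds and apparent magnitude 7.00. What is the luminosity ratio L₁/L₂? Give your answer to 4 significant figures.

d₁ = 1/p₁ = 1/0.1097″ = 9.1158 pc; d₂ = 1/p₂ = 1/0.7630″ = 1.3106 pc.
M₁ = m₁ − 5 log₁₀ d₁ + 5 = 11.75 − 4.7990 + 5 = 11.9510.
M₂ = 7.00 − 0.5874 + 5 = 11.4126.
L₁/L₂ = 10^(0.4(M₂ − M₁)) = 10^(0.4 × (-0.5384)) = 10^(-0.21536) = 0.60903.

L₁/L₂ = 0.6090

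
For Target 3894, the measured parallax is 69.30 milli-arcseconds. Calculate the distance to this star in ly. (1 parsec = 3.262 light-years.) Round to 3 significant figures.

47.1 ly

p = 69.30 milli-arcseconds = 0.06930 arcsec.
d = 1/p = 1/0.06930 = 14.43 pc.
In light-years: 14.43 × 3.262 = 47.071 ly.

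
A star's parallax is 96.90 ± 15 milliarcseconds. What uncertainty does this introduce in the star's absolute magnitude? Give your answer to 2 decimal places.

M = m − 5 log₁₀ d + 5 = m + 5 log₁₀ p + 5, so ∂M/∂p = 5/(p ln 10).
σ_M = (5/ln 10) · (σ_p/p) = 2.1715 × 15/96.90 = 2.1715 × 0.1548 = 0.33615.

σ_M = 0.34 mag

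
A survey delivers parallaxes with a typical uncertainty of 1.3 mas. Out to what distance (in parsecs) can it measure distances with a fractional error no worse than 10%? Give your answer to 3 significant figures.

σ_d/d = σ_p/p, so the condition is σ_p/p ≤ 0.10, i.e. p ≥ σ_p/0.10.
p_min = 1.3/0.10 = 13 mas = 0.013 arcsec.
d_max = 1/p_min = 1/0.013 = 76.923 pc.

76.9 pc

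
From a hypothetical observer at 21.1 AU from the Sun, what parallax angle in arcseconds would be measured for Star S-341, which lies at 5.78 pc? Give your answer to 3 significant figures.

p (arcsec) = B (AU) / d (pc).
p = 21.1 / 5.78 = 3.6505 arcsec.

3.65 arcsec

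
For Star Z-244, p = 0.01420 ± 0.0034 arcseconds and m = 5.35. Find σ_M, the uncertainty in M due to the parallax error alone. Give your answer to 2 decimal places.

M = m − 5 log₁₀ d + 5 = m + 5 log₁₀ p + 5, so ∂M/∂p = 5/(p ln 10).
σ_M = (5/ln 10) · (σ_p/p) = 2.1715 × 0.0034/0.01420 = 2.1715 × 0.23944 = 0.51994.

σ_M = 0.52 mag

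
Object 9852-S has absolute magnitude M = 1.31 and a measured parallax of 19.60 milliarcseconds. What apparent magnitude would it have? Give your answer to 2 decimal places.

m = 4.85

d = 1/p = 1/0.01960″ = 51.02 pc.
m − M = 5 log₁₀ d − 5 = 5 log₁₀(51.02) − 5 = 8.5387 − 5 = 3.5387.
m = M + (m − M) = 1.31 + 3.5387 = 4.85.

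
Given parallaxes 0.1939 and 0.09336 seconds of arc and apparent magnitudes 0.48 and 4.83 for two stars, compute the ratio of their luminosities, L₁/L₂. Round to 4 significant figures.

d₁ = 1/p₁ = 1/0.1939″ = 5.1573 pc; d₂ = 1/p₂ = 1/0.09336″ = 10.711 pc.
M₁ = m₁ − 5 log₁₀ d₁ + 5 = 0.48 − 3.5621 + 5 = 1.9179.
M₂ = 4.83 − 5.1492 + 5 = 4.6808.
L₁/L₂ = 10^(0.4(M₂ − M₁)) = 10^(0.4 × 2.7629) = 10^1.10516 = 12.74.

L₁/L₂ = 12.74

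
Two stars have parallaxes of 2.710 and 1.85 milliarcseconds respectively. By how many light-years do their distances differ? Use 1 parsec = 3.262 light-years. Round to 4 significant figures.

559.6 ly

d_A = 1/0.002710″ = 369 pc; d_B = 1/0.001850″ = 540.54 pc.
|d_B − d_A| = |540.54 − 369| = 171.54 pc = 171.54 × 3.262 ly = 559.56 ly.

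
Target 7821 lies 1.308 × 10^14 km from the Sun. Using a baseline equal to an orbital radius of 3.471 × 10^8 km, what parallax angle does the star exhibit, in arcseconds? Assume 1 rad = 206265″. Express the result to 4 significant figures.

0.5474 arcsec

θ ≈ B/d = (3.471 × 10^8) / (1.308 × 10^14) = 2.6537 × 10^-6 rad.
In arcseconds: 2.6537 × 10^-6 × 206265 = 0.54737″.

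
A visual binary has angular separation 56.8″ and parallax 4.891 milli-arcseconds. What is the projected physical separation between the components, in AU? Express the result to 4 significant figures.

11610 AU

d = 1/p = 1/0.004891″ = 204.46 pc.
At distance d (pc), an angle of θ arcsec spans θ·d AU: s = 56.8 × 204.46 = 11613 AU.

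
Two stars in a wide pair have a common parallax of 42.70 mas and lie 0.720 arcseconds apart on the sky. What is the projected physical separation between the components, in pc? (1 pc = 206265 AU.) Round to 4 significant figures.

d = 1/p = 1/0.04270″ = 23.419 pc.
At distance d (pc), an angle of θ arcsec spans θ·d AU: s = 0.720 × 23.419 = 16.862 AU.
= 16.862 / 206265 = 8.1749 × 10^-5 pc.

8.175 × 10^-5 pc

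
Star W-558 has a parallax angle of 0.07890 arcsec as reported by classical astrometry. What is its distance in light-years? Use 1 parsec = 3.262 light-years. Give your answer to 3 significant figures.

41.3 light years

d = 1/p = 1/0.07890 = 12.674 pc.
In light-years: 12.674 × 3.262 = 41.343 ly.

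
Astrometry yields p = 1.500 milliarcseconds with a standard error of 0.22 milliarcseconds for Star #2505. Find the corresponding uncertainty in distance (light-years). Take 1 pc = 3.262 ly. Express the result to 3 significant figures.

319 ly

d = 1/p, so σ_d = σ_p / p².
σ_d = 0.000220 / (0.001500)² = 0.000220 / 0.00000225 = 97.778 pc = 97.778 × 3.262 ly = 318.95 ly.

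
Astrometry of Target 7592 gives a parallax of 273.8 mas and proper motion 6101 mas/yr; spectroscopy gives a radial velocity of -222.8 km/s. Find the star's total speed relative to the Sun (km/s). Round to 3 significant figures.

247 km/s

d = 1/p = 1/0.2738″ = 3.6523 pc.
μ = 6101 mas/yr = 6.101 ″/yr.
v_t = 4.740 μ d = 4.740 × 6.101 × 3.6523 = 105.62 km/s.
v = √(v_r² + v_t²) = √((-222.8)² + 105.62²) = √60795.4 = 246.57 km/s.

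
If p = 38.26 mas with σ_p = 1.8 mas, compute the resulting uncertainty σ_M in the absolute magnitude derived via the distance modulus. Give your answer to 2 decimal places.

M = m − 5 log₁₀ d + 5 = m + 5 log₁₀ p + 5, so ∂M/∂p = 5/(p ln 10).
σ_M = (5/ln 10) · (σ_p/p) = 2.1715 × 1.8/38.26 = 2.1715 × 0.047047 = 0.10216.

σ_M = 0.10 mag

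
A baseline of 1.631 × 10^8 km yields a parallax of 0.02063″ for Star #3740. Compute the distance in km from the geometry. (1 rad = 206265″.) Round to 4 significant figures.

θ = 0.02063″ = 0.02063/206265 = 1.0002 × 10^-7 rad.
d = B/θ = (1.631 × 10^8) / (1.0002 × 10^-7) = 1.6307 × 10^15 km.

1.631 × 10^15 km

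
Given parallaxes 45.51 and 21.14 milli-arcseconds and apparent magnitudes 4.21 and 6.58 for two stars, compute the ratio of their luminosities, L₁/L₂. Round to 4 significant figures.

L₁/L₂ = 1.914

d₁ = 1/p₁ = 1/0.04551″ = 21.973 pc; d₂ = 1/p₂ = 1/0.02114″ = 47.304 pc.
M₁ = m₁ − 5 log₁₀ d₁ + 5 = 4.21 − 6.7094 + 5 = 2.5006.
M₂ = 6.58 − 8.3745 + 5 = 3.2055.
L₁/L₂ = 10^(0.4(M₂ − M₁)) = 10^(0.4 × 0.7049) = 10^0.28196 = 1.9141.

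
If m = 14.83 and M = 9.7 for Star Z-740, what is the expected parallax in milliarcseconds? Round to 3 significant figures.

m − M = 14.83 − 9.7 = 5.13.
d = 10^((m−M)/5 + 1) = 10^2.026 = 106.17 pc.
p = 1/d = 1/106.17 = 0.0094189 arcsec = 9.4189 mas.

9.42 mas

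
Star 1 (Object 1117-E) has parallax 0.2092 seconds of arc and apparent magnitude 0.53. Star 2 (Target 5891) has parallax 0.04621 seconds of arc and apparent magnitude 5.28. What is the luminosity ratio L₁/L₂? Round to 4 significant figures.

L₁/L₂ = 3.876

d₁ = 1/p₁ = 1/0.2092″ = 4.7801 pc; d₂ = 1/p₂ = 1/0.04621″ = 21.64 pc.
M₁ = m₁ − 5 log₁₀ d₁ + 5 = 0.53 − 3.3972 + 5 = 2.1328.
M₂ = 5.28 − 6.6763 + 5 = 3.6037.
L₁/L₂ = 10^(0.4(M₂ − M₁)) = 10^(0.4 × 1.4709) = 10^0.58836 = 3.8758.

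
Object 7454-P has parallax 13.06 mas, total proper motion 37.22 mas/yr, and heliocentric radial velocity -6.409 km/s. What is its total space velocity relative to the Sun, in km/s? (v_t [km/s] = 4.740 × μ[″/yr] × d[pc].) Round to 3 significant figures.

15.0 km/s

d = 1/p = 1/0.01306″ = 76.57 pc.
μ = 37.22 mas/yr = 0.03722 ″/yr.
v_t = 4.740 μ d = 4.740 × 0.03722 × 76.57 = 13.509 km/s.
v = √(v_r² + v_t²) = √((-6.409)² + 13.509²) = √223.568 = 14.952 km/s.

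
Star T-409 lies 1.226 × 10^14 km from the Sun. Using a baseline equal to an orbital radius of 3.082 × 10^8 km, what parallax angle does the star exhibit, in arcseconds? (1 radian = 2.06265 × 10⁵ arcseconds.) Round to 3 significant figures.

θ ≈ B/d = (3.082 × 10^8) / (1.226 × 10^14) = 2.5139 × 10^-6 rad.
In arcseconds: 2.5139 × 10^-6 × 206265 = 0.51853″.

0.519 arcsec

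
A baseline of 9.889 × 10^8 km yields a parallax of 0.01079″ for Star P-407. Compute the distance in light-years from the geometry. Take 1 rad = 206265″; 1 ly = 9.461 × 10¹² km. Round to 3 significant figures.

2000 ly

θ = 0.01079″ = 0.01079/206265 = 5.2311 × 10^-8 rad.
d = B/θ = (9.889 × 10^8) / (5.2311 × 10^-8) = 1.8904 × 10^16 km = (1.8904 × 10^16) / (9.461 × 10^12) ly = 1998.1 ly.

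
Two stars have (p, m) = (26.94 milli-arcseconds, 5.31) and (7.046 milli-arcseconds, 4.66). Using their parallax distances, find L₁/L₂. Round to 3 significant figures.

d₁ = 1/p₁ = 1/0.02694″ = 37.12 pc; d₂ = 1/p₂ = 1/0.007046″ = 141.92 pc.
M₁ = m₁ − 5 log₁₀ d₁ + 5 = 5.31 − 7.8480 + 5 = 2.4620.
M₂ = 4.66 − 10.7602 + 5 = -1.1002.
L₁/L₂ = 10^(0.4(M₂ − M₁)) = 10^(0.4 × (-3.5622)) = 10^(-1.42488) = 0.037594.

L₁/L₂ = 0.0376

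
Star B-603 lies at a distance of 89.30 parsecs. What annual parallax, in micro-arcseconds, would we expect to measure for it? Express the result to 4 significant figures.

p = 1/d = 1/89.3 = 0.011198 arcsec.
= 0.011198 × 10⁶ = 11198 μas.

11200 μas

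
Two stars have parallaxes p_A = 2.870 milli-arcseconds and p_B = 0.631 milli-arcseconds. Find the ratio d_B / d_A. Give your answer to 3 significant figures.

Since d = 1/p, d_B/d_A = p_A/p_B.
= 2.870 / 0.631 = 4.5483.

4.55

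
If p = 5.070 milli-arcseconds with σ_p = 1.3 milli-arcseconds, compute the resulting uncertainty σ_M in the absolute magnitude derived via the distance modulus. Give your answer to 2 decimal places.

M = m − 5 log₁₀ d + 5 = m + 5 log₁₀ p + 5, so ∂M/∂p = 5/(p ln 10).
σ_M = (5/ln 10) · (σ_p/p) = 2.1715 × 1.3/5.070 = 2.1715 × 0.25641 = 0.55679.

σ_M = 0.56 mag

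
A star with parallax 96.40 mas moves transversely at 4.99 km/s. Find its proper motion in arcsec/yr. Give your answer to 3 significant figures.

d = 1/p = 1/0.09640″ = 10.373 pc.
μ = v_t / (4.74 d) = 4.99 / (4.74 × 10.373) = 4.99 / 49.168 = 0.10149 ″/yr.

0.101 arcsec/yr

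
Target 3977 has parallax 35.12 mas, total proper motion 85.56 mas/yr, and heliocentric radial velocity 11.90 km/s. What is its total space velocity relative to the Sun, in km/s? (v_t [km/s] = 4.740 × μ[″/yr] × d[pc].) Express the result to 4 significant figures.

d = 1/p = 1/0.03512″ = 28.474 pc.
μ = 85.56 mas/yr = 0.08556 ″/yr.
v_t = 4.740 μ d = 4.740 × 0.08556 × 28.474 = 11.548 km/s.
v = √(v_r² + v_t²) = √(11.90² + 11.548²) = √274.966 = 16.582 km/s.

16.58 km/s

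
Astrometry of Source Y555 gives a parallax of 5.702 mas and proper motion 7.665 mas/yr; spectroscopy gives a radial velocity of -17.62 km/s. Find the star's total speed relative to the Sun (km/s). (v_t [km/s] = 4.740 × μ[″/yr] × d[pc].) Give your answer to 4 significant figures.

d = 1/p = 1/0.005702″ = 175.38 pc.
μ = 7.665 mas/yr = 0.007665 ″/yr.
v_t = 4.740 μ d = 4.740 × 0.007665 × 175.38 = 6.3719 km/s.
v = √(v_r² + v_t²) = √((-17.62)² + 6.3719²) = √351.066 = 18.737 km/s.

18.74 km/s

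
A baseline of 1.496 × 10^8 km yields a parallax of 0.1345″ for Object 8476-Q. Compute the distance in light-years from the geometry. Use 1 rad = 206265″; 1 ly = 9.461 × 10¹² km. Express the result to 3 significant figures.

θ = 0.1345″ = 0.1345/206265 = 6.5207 × 10^-7 rad.
d = B/θ = (1.496 × 10^8) / (6.5207 × 10^-7) = 2.2942 × 10^14 km = (2.2942 × 10^14) / (9.461 × 10^12) ly = 24.249 ly.

24.2 ly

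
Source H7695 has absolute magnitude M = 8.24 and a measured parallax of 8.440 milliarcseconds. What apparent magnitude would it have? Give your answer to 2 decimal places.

m = 13.61

d = 1/p = 1/0.008440″ = 118.48 pc.
m − M = 5 log₁₀ d − 5 = 5 log₁₀(118.48) − 5 = 10.3682 − 5 = 5.3682.
m = M + (m − M) = 8.24 + 5.3682 = 13.61.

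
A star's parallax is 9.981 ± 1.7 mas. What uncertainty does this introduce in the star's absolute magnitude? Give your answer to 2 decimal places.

σ_M = 0.37 mag

M = m − 5 log₁₀ d + 5 = m + 5 log₁₀ p + 5, so ∂M/∂p = 5/(p ln 10).
σ_M = (5/ln 10) · (σ_p/p) = 2.1715 × 1.7/9.981 = 2.1715 × 0.17032 = 0.36985.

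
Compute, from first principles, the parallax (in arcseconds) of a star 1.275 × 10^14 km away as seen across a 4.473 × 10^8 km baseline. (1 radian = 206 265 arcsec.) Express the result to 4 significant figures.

0.7236 arcsec

θ ≈ B/d = (4.473 × 10^8) / (1.275 × 10^14) = 3.5082 × 10^-6 rad.
In arcseconds: 3.5082 × 10^-6 × 206265 = 0.72362″.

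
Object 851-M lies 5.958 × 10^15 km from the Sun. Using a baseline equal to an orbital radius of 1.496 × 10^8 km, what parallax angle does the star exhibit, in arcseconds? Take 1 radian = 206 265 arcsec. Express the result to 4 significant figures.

θ ≈ B/d = (1.496 × 10^8) / (5.958 × 10^15) = 2.5109 × 10^-8 rad.
In arcseconds: 2.5109 × 10^-8 × 206265 = 0.0051791″.

0.005179 arcsec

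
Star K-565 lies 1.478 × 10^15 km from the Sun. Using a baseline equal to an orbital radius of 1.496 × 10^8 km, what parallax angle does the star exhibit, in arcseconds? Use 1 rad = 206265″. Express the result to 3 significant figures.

θ ≈ B/d = (1.496 × 10^8) / (1.478 × 10^15) = 1.0122 × 10^-7 rad.
In arcseconds: 1.0122 × 10^-7 × 206265 = 0.020878″.

0.0209 arcsec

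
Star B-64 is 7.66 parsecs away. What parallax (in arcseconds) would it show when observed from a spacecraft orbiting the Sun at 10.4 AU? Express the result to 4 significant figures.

p (arcsec) = B (AU) / d (pc).
p = 10.4 / 7.66 = 1.3577 arcsec.

1.358 arcsec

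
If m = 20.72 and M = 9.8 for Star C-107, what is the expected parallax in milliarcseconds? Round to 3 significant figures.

m − M = 20.72 − 9.8 = 10.92.
d = 10^((m−M)/5 + 1) = 10^3.184 = 1527.6 pc.
p = 1/d = 1/1527.6 = 0.00065462 arcsec = 0.65462 mas.

0.655 mas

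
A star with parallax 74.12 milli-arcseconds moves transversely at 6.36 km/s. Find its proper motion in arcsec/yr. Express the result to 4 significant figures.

d = 1/p = 1/0.07412″ = 13.492 pc.
μ = v_t / (4.74 d) = 6.36 / (4.74 × 13.492) = 6.36 / 63.952 = 0.09945 ″/yr.

0.09945 arcsec/yr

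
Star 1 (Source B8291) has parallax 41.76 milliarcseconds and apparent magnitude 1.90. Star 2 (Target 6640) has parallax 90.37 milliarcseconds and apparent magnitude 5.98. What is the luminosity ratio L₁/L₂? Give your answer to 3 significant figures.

L₁/L₂ = 201

d₁ = 1/p₁ = 1/0.04176″ = 23.946 pc; d₂ = 1/p₂ = 1/0.09037″ = 11.066 pc.
M₁ = m₁ − 5 log₁₀ d₁ + 5 = 1.90 − 6.8962 + 5 = 0.0038.
M₂ = 5.98 − 5.2200 + 5 = 5.7600.
L₁/L₂ = 10^(0.4(M₂ − M₁)) = 10^(0.4 × 5.7562) = 10^2.30248 = 200.67.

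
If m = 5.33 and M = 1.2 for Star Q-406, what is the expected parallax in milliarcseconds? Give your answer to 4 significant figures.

14.93 mas

m − M = 5.33 − 1.2 = 4.13.
d = 10^((m−M)/5 + 1) = 10^1.826 = 66.988 pc.
p = 1/d = 1/66.988 = 0.014928 arcsec = 14.928 mas.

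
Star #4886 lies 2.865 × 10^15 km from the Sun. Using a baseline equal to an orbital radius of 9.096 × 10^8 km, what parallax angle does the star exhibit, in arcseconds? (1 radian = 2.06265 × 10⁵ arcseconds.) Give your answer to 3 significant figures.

0.0655 arcsec

θ ≈ B/d = (9.096 × 10^8) / (2.865 × 10^15) = 3.1749 × 10^-7 rad.
In arcseconds: 3.1749 × 10^-7 × 206265 = 0.065487″.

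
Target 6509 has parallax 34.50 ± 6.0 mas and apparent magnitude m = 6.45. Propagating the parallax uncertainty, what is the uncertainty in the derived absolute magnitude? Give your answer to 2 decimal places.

σ_M = 0.38 mag

M = m − 5 log₁₀ d + 5 = m + 5 log₁₀ p + 5, so ∂M/∂p = 5/(p ln 10).
σ_M = (5/ln 10) · (σ_p/p) = 2.1715 × 6.0/34.50 = 2.1715 × 0.17391 = 0.37765.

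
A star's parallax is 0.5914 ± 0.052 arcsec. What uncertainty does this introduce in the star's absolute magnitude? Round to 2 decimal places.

σ_M = 0.19 mag

M = m − 5 log₁₀ d + 5 = m + 5 log₁₀ p + 5, so ∂M/∂p = 5/(p ln 10).
σ_M = (5/ln 10) · (σ_p/p) = 2.1715 × 0.052/0.5914 = 2.1715 × 0.087927 = 0.19093.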